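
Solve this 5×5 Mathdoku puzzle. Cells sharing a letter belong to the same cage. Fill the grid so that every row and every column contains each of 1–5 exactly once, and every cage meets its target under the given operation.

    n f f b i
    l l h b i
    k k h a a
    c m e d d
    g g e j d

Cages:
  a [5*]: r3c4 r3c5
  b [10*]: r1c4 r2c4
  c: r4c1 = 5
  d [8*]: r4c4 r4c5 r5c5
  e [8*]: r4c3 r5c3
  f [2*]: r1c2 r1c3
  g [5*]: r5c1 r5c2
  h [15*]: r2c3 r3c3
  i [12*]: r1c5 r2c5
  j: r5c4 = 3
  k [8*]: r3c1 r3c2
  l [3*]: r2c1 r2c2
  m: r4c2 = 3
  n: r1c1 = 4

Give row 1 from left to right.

4 2 1 5 3

Cage n is a single given cell, which forces r1c1 = 4.
Row 1 already has 4, so r1c5 = 3.
Column 5 already has 3, leaving r2c5 = 4.
Column 1 now contains 4, leaving r3c1 = 2.
Row 3 already has 2, which forces r3c2 = 4.
C is a freebie, which forces r4c1 = 5.
Cage m is a single given cell, which forces r4c2 = 3.
Column 1 already has 5, leaving r5c1 = 1.
1 is placed in row 5, which forces r5c2 = 5.
Cage j is a single given cell, leaving r5c4 = 3.
1 is placed in row 5, leaving r5c5 = 2.
Column 1 already has 1; hence r2c1 = 3.
3 is placed in column 2; hence r2c2 = 1.
Row 2 already has 3, which forces r2c3 = 5.
Row 2 now contains 5, leaving r2c4 = 2.
Column 3 now contains 5; hence r3c3 = 3.
The two cells of cage e must have product 8; hence r4c3 = 2.
The 3 cells of cage d must have product 8, so r4c4 = 4.
Column 5 already has 2, which forces r4c5 = 1.
2 is placed in row 5, so r5c3 = 4.
Column 2 already has 1, leaving r1c2 = 2.
Column 3 now contains 2, leaving r1c3 = 1.
2 is placed in column 4, so r1c4 = 5.
The two cells of cage a must have product 5; hence r3c4 = 1.
Column 5 already has 1, so r3c5 = 5.
Filled in: 4 2 1 5 3 / 3 1 5 2 4 / 2 4 3 1 5 / 5 3 2 4 1 / 1 5 4 3 2.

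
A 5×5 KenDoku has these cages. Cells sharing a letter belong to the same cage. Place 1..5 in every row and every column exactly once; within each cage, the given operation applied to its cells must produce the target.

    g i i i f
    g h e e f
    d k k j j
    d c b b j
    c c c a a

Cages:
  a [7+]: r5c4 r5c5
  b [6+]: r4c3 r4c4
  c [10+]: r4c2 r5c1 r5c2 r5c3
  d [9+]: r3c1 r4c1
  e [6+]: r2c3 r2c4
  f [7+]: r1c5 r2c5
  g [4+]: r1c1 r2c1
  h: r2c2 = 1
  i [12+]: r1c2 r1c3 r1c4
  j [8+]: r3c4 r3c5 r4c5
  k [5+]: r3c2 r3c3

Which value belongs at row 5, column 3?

1

H is a freebie, which forces r2c2 = 1.
Cage g's pair has sum 4, leaving r1c1 = 1.
Row 2 now contains 1, which forces r2c1 = 3.
Cage c needs sum 10, so r5c3 = 1.
In row 1, 2 can only go at r1c5, so r1c5 = 2.
Cage f's pair has sum 7, leaving r2c5 = 5.
Row 3 needs a 5, and only r3c1 is open for it.
5 is placed in column 1; hence r4c1 = 4.
4 is placed in column 1, which forces r5c1 = 2.
Cage b's pair has sum 6, leaving r4c3 = 5.
Cage b's pair has sum 6, leaving r4c4 = 1.
Row 4 already has 1; hence r4c5 = 3.
3 is placed in column 5, so r5c5 = 4.
The 3 cells of cage j must have sum 8; hence r3c4 = 4.
Column 5 already has 4, leaving r3c5 = 1.
Row 4 already has 3; hence r4c2 = 2.
Row 5 now contains 4; hence r5c2 = 5.
Row 5 now contains 4, so r5c4 = 3.
Column 4 now contains 3, which forces r1c4 = 5.
Cage e's pair has sum 6, so r2c3 = 4.
Column 4 already has 4, so r2c4 = 2.
Column 2 already has 2; hence r3c2 = 3.
Cage k needs two cells with sum 5, leaving r3c3 = 2.
Column 2 now contains 3, so r1c2 = 4.
Column 3 already has 4, which forces r1c3 = 3.
Completed grid: 1 4 3 5 2 / 3 1 4 2 5 / 5 3 2 4 1 / 4 2 5 1 3 / 2 5 1 3 4.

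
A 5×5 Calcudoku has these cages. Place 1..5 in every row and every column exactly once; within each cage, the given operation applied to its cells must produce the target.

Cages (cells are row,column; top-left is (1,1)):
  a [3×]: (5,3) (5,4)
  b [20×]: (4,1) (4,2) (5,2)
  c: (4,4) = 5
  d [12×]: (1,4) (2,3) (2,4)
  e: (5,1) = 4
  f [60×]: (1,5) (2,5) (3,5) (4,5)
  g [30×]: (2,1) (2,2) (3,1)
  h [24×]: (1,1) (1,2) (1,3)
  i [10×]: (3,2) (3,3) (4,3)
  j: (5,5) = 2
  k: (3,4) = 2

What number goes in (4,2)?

Cage k is given, leaving (3,4) = 2.
Cage c is given, so (4,4) = 5.
Cage e is given, so (5,1) = 4.
J is a freebie, so (5,5) = 2.
Cage b needs product 20; hence (4,1) = 1.
Cage b has product 20, which forces (4,2) = 4.
Cage i needs product 10; hence (4,3) = 2.
4 is placed in row 4; hence (4,5) = 3.
The 3 cells of cage b must have product 20; hence (5,2) = 5.
Cage h needs product 24; hence (1,3) = 4.
Column 2 already has 5, leaving (3,2) = 1.
The 3 cells of cage i must have product 10; hence (3,3) = 5.
Row 3 already has 5, leaving (3,5) = 4.
Cage g needs product 30; hence (2,1) = 5.
The 3 cells of cage g must have product 30; hence (2,2) = 2.
Cage d has product 12, leaving (2,4) = 4.
Row 2 now contains 5, leaving (2,5) = 1.
Row 3 already has 5; hence (3,1) = 3.
Column 1 already has 3, leaving (1,1) = 2.
Column 2 already has 2; hence (1,2) = 3.
Cage d has product 12, so (1,4) = 1.
Column 5 now contains 1, so (1,5) = 5.
1 is placed in row 2, leaving (2,3) = 3.
Column 3 now contains 3, so (5,3) = 1.
Column 4 already has 1, leaving (5,4) = 3.
The full grid is 2 3 4 1 5 / 5 2 3 4 1 / 3 1 5 2 4 / 1 4 2 5 3 / 4 5 1 3 2.

4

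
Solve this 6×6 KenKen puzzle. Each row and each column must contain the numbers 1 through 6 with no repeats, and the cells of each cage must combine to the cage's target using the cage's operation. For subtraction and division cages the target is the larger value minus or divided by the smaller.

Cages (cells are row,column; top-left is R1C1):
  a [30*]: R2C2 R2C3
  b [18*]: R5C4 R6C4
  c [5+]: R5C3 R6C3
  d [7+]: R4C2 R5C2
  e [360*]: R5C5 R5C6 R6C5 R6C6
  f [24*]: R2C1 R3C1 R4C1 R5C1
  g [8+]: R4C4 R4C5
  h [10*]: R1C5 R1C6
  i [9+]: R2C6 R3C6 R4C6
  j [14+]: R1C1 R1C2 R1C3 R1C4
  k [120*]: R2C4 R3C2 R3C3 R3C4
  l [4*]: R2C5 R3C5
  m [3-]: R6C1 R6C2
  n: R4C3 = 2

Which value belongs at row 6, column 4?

Cage n is a single given cell, so R4C3 = 2.
In column 1, 5 can only go at R6C1, so R6C1 = 5.
The two cells of cage m must have difference 3, leaving R6C2 = 2.
Row 5 needs a 2, and only R5C1 is open for it.
In row 6, 1 can only go at R6C3, so R6C3 = 1.
1 is placed in column 3, so R5C3 = 4.
The only place for 1 in row 5 is R5C2.
The two cells of cage d must have sum 7; hence R4C2 = 6.
Column 2 now contains 6; hence R2C2 = 5.
The two cells of cage a must have product 30, so R2C3 = 6.
Cage j needs sum 14, leaving R1C2 = 4.
Column 3 now contains 6, leaving R1C3 = 3.
4 is placed in column 2; hence R3C2 = 3.
3 is placed in column 3, leaving R3C3 = 5.
Cage f has product 24, so R2C1 = 3.
Row 2 already has 3, so R2C6 = 2.
Column 6 now contains 2, leaving R3C6 = 6.
The two cells of cage h must have product 10, leaving R1C5 = 2.
Column 6 now contains 2; hence R1C6 = 5.
2 is placed in row 2, so R2C4 = 4.
Row 2 now contains 4; hence R2C5 = 1.
Cage k needs product 120, which forces R3C4 = 2.
1 is placed in column 5, so R3C5 = 4.
The 3 cells of cage i must have sum 9, leaving R4C6 = 1.
Column 6 already has 5, leaving R5C6 = 3.
Column 6 already has 3, so R6C6 = 4.
Row 3 now contains 4; hence R3C1 = 1.
1 is placed in row 4; hence R4C1 = 4.
3 is placed in row 5, which forces R5C4 = 6.
Cage e needs product 360, which forces R5C5 = 5.
The two cells of cage b must have product 18, which forces R6C4 = 3.
The 4 cells of cage e must have product 360, leaving R6C5 = 6.
Column 1 now contains 1; hence R1C1 = 6.
Column 4 already has 6, so R1C4 = 1.
3 is placed in column 4; hence R4C4 = 5.
Column 5 already has 5, so R4C5 = 3.
Filled in: 6 4 3 1 2 5 / 3 5 6 4 1 2 / 1 3 5 2 4 6 / 4 6 2 5 3 1 / 2 1 4 6 5 3 / 5 2 1 3 6 4.

3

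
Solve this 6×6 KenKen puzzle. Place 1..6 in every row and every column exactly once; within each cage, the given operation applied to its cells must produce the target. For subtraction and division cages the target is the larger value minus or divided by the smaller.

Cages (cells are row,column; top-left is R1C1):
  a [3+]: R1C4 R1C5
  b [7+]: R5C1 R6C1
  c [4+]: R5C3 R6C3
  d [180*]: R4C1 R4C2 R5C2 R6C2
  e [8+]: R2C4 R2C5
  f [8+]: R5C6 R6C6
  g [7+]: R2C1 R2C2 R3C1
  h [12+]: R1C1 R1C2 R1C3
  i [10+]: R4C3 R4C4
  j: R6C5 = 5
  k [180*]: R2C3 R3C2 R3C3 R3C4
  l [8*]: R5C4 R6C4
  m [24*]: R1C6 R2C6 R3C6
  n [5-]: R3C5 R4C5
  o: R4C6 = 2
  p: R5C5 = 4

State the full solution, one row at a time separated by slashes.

Cage o is a single given cell, which forces R4C6 = 2.
P is a freebie, which forces R5C5 = 4.
Cage j is given, so R6C5 = 5.
Row 5 now contains 4, leaving R5C4 = 2.
The two cells of cage f must have sum 8; hence R5C6 = 5.
Cage l needs two cells with product 8, so R6C4 = 4.
The two cells of cage f must have sum 8, leaving R6C6 = 3.
Column 4 already has 2, leaving R1C4 = 1.
The two cells of cage a must have sum 3, so R1C5 = 2.
Column 5 now contains 2, which forces R2C5 = 3.
Cage i's pair has sum 10, which forces R4C3 = 4.
4 is placed in column 4, leaving R4C4 = 6.
6 is placed in row 4, which forces R4C5 = 1.
Cage c's pair has sum 4; hence R5C3 = 3.
Row 6 already has 3, so R6C3 = 1.
Cage h has sum 12, leaving R1C3 = 5.
Column 4 now contains 6, leaving R2C4 = 5.
5 is placed in column 4, so R3C4 = 3.
Column 5 already has 1, leaving R3C5 = 6.
The two cells of cage b must have sum 7, leaving R5C1 = 1.
Cage d needs product 180, which forces R5C2 = 6.
1 is placed in row 6, leaving R6C1 = 6.
Cage d needs product 180, so R6C2 = 2.
Cage g needs sum 7; hence R2C2 = 1.
The 4 cells of cage k must have product 180, which forces R2C3 = 6.
Row 2 already has 6, leaving R2C6 = 4.
2 is placed in column 2, which forces R3C2 = 5.
Row 3 already has 6, leaving R3C3 = 2.
4 is placed in column 6, leaving R3C6 = 1.
Column 2 already has 5, leaving R4C2 = 3.
Cage h needs sum 12, leaving R1C1 = 3.
Column 2 already has 3, which forces R1C2 = 4.
4 is placed in column 6, leaving R1C6 = 6.
4 is placed in row 2, which forces R2C1 = 2.
Row 3 now contains 2; hence R3C1 = 4.
Row 4 already has 3; hence R4C1 = 5.

3 4 5 1 2 6 / 2 1 6 5 3 4 / 4 5 2 3 6 1 / 5 3 4 6 1 2 / 1 6 3 2 4 5 / 6 2 1 4 5 3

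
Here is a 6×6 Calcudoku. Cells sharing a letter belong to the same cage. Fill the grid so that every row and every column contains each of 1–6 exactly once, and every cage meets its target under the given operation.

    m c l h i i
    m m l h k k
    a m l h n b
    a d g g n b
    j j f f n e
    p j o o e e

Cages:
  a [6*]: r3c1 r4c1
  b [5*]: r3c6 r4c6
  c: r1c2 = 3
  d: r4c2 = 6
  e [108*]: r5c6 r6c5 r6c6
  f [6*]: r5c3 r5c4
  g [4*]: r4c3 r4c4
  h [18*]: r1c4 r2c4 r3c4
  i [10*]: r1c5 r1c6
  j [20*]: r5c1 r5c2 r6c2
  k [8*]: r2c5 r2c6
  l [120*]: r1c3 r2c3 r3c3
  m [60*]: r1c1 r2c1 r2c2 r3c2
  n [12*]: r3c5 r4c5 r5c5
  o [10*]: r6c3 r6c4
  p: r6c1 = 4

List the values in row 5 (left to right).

C is a freebie, leaving r1c2 = 3.
D is a freebie, so r4c2 = 6.
Cage e needs product 108, leaving r5c6 = 6.
Cage p is a single given cell; hence r6c1 = 4.
Cage e needs product 108, leaving r6c5 = 6.
Cage e has product 108; hence r6c6 = 3.
The only place for 4 in row 1 is r1c3.
Column 3 now contains 4, so r4c3 = 1.
Cage g needs two cells with product 4, leaving r4c4 = 4.
4 is placed in row 4, which forces r4c5 = 3.
Row 4 already has 1, leaving r4c6 = 5.
The two cells of cage i must have product 10, leaving r1c5 = 5.
Column 6 now contains 5; hence r1c6 = 2.
2 is placed in column 6, leaving r2c6 = 4.
The two cells of cage a must have product 6, so r3c1 = 3.
Column 6 now contains 5, which forces r3c6 = 1.
Row 4 now contains 3, leaving r4c1 = 2.
Cage h has product 18; hence r1c4 = 1.
Cage h needs product 18, so r2c4 = 3.
Row 2 now contains 4; hence r2c5 = 2.
Row 3 already has 1, so r3c4 = 6.
Row 3 already has 1, leaving r3c5 = 4.
Cage j needs product 20; hence r5c2 = 4.
3 is placed in column 4; hence r5c4 = 2.
The 3 cells of cage n must have product 12, so r5c5 = 1.
Column 4 already has 2, which forces r6c4 = 5.
1 is placed in row 1, which forces r1c1 = 6.
Cage l has product 120, which forces r2c3 = 6.
Cage m has product 60, which forces r3c2 = 2.
Row 3 already has 6, so r3c3 = 5.
Row 5 now contains 1, leaving r5c1 = 5.
Row 5 already has 2; hence r5c3 = 3.
Row 6 now contains 5; hence r6c2 = 1.
Row 6 now contains 5, so r6c3 = 2.
5 is placed in column 1, which forces r2c1 = 1.
Column 2 now contains 1; hence r2c2 = 5.
Filled in: 6 3 4 1 5 2 / 1 5 6 3 2 4 / 3 2 5 6 4 1 / 2 6 1 4 3 5 / 5 4 3 2 1 6 / 4 1 2 5 6 3.

5 4 3 2 1 6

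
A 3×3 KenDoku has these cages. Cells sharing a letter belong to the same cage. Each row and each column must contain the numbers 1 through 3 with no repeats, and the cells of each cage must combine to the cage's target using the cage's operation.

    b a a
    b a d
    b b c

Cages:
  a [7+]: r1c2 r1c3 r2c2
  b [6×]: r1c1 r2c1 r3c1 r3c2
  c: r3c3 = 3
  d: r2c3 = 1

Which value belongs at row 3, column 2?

Cage d is a single given cell, so r2c3 = 1.
Cage b has product 6, which forces r3c2 = 1.
Cage c is a single given cell, which forces r3c3 = 3.
The 4 cells of cage b must have product 6, so r1c1 = 1.
Column 2 already has 1, leaving r1c2 = 3.
Column 3 now contains 3; hence r1c3 = 2.
Cage b has product 6; hence r2c1 = 3.
Cage a needs sum 7; hence r2c2 = 2.
Row 3 already has 3, so r3c1 = 2.
Completed grid: 1 3 2 / 3 2 1 / 2 1 3.

1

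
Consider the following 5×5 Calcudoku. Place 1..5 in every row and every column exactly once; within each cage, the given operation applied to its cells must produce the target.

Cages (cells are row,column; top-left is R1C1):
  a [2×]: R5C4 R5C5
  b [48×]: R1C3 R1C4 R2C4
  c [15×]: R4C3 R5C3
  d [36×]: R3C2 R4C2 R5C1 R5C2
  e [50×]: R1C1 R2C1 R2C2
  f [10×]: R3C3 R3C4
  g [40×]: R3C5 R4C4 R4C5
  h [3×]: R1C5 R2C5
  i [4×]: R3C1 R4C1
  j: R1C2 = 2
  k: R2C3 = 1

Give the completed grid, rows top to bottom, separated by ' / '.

Cage e has product 50, so R1C1 = 5.
J is a freebie, so R1C2 = 2.
Cage b has product 48, so R1C3 = 4.
Cage b needs product 48, leaving R1C4 = 3.
Row 1 now contains 3, leaving R1C5 = 1.
The 3 cells of cage e must have product 50; hence R2C1 = 2.
The 3 cells of cage e must have product 50, so R2C2 = 5.
Cage k is a single given cell, leaving R2C3 = 1.
The 3 cells of cage b must have product 48; hence R2C4 = 4.
Column 5 now contains 1, which forces R2C5 = 3.
The 4 cells of cage d must have product 36, which forces R5C1 = 3.
3 is placed in row 5, leaving R5C3 = 5.
Column 5 now contains 1, leaving R5C5 = 2.
Column 3 already has 5, which forces R3C3 = 2.
Cage f needs two cells with product 10, so R3C4 = 5.
Row 3 now contains 5, leaving R3C5 = 4.
Column 3 already has 5; hence R4C3 = 3.
Cage g has product 40, so R4C4 = 2.
4 is placed in column 5, which forces R4C5 = 5.
Row 5 already has 2; hence R5C4 = 1.
4 is placed in row 3, which forces R3C1 = 1.
The 4 cells of cage d must have product 36, which forces R3C2 = 3.
The two cells of cage i must have product 4; hence R4C1 = 4.
Cage d needs product 36, leaving R4C2 = 1.
Row 5 now contains 1, so R5C2 = 4.

5 2 4 3 1 / 2 5 1 4 3 / 1 3 2 5 4 / 4 1 3 2 5 / 3 4 5 1 2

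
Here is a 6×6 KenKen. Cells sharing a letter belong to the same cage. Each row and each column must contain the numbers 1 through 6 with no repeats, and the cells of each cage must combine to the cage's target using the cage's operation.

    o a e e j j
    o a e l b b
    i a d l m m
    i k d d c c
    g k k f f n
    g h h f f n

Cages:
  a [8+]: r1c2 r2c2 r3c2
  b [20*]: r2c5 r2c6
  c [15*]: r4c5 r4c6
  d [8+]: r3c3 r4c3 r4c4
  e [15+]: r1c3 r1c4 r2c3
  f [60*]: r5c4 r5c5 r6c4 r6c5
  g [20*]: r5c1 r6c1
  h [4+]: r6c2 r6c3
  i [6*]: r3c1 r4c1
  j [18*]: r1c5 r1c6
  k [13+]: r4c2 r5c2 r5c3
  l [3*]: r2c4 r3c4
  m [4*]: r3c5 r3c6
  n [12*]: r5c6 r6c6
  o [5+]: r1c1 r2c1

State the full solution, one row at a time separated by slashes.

Row 2 needs a 6, and only r2c3 is open for it.
Row 3 needs a 6, and only r3c1 is open for it.
Cage i's pair has product 6, so r4c1 = 1.
The only place for 1 in row 1 is r1c2.
1 is placed in column 2, leaving r6c2 = 3.
Cage h's pair has sum 4, leaving r6c3 = 1.
Row 1 needs a 2, and only r1c1 is open for it.
Column 1 already has 2, so r2c1 = 3.
Row 2 already has 3, so r2c4 = 1.
Column 4 now contains 1; hence r3c4 = 3.
3 is placed in column 4, leaving r4c4 = 2.
Row 3 already has 3, leaving r3c3 = 2.
2 is placed in row 4, so r4c3 = 4.
Cage f has product 60; hence r5c5 = 1.
The 4 cells of cage f must have product 60, which forces r6c5 = 2.
Cage a has sum 8, leaving r2c2 = 2.
Row 3 now contains 2; hence r3c2 = 5.
Column 5 now contains 1; hence r3c5 = 4.
Cage m's pair has product 4, leaving r3c6 = 1.
The 3 cells of cage k must have sum 13, so r4c2 = 6.
Column 2 now contains 2, which forces r5c2 = 4.
4 is placed in column 5; hence r2c5 = 5.
Cage b's pair has product 20; hence r2c6 = 4.
5 is placed in column 5; hence r4c5 = 3.
3 is placed in row 4, which forces r4c6 = 5.
4 is placed in row 5, leaving r5c1 = 5.
Cage k has sum 13, so r5c3 = 3.
5 is placed in row 5, which forces r5c4 = 6.
Row 5 now contains 3, which forces r5c6 = 2.
Cage g needs two cells with product 20, leaving r6c1 = 4.
Column 4 already has 6, leaving r6c4 = 5.
Column 6 already has 4, which forces r6c6 = 6.
Column 3 already has 3, which forces r1c3 = 5.
Column 4 already has 6, leaving r1c4 = 4.
Column 5 now contains 3, leaving r1c5 = 6.
6 is placed in column 6, so r1c6 = 3.

2 1 5 4 6 3 / 3 2 6 1 5 4 / 6 5 2 3 4 1 / 1 6 4 2 3 5 / 5 4 3 6 1 2 / 4 3 1 5 2 6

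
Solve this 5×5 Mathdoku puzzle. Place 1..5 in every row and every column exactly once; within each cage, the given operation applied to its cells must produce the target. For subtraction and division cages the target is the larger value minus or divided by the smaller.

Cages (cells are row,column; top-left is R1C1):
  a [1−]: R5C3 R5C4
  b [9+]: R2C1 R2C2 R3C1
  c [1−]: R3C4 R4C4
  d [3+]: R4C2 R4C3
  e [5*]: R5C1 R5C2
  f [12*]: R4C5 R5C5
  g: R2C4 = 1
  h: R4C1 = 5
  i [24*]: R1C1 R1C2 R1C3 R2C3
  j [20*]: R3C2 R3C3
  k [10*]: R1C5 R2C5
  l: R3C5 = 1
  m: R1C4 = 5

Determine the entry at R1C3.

Cage m is given; hence R1C4 = 5.
5 is placed in row 1, which forces R1C5 = 2.
G is a freebie; hence R2C4 = 1.
Column 5 now contains 2, so R2C5 = 5.
Cage l is given; hence R3C5 = 1.
Cage h is given, leaving R4C1 = 5.
Column 1 already has 5, which forces R5C1 = 1.
Row 5 already has 1, which forces R5C2 = 5.
Cage i needs product 24, leaving R2C3 = 2.
5 is placed in column 2; hence R3C2 = 4.
Cage j's pair has product 20, which forces R3C3 = 5.
Column 3 now contains 2; hence R4C3 = 1.
Cage i needs product 24; hence R1C2 = 1.
Cage b has sum 9, leaving R2C1 = 4.
4 is placed in column 2; hence R2C2 = 3.
The 3 cells of cage b must have sum 9; hence R3C1 = 2.
Row 3 already has 2, so R3C4 = 3.
Row 4 now contains 1, so R4C2 = 2.
Row 4 already has 2, which forces R4C4 = 4.
Row 4 already has 4, which forces R4C5 = 3.
4 is placed in column 4, which forces R5C4 = 2.
Column 5 already has 3, which forces R5C5 = 4.
Column 1 now contains 4, which forces R1C1 = 3.
Cage i needs product 24, so R1C3 = 4.
Row 5 already has 4, leaving R5C3 = 3.
Completed grid: 3 1 4 5 2 / 4 3 2 1 5 / 2 4 5 3 1 / 5 2 1 4 3 / 1 5 3 2 4.

4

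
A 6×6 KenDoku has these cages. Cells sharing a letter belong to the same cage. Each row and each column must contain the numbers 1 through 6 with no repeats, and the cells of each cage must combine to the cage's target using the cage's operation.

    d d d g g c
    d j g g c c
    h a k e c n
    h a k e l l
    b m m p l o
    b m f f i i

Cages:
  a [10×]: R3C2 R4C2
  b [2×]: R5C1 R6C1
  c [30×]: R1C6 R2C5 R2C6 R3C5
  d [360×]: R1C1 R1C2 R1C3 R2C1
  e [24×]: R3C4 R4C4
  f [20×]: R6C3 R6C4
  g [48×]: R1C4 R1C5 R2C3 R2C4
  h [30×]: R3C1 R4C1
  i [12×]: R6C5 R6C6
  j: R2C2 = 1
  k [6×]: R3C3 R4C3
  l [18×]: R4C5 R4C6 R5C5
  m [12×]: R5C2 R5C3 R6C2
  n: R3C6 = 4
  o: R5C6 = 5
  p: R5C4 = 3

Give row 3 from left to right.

Cage j is given, which forces R2C2 = 1.
N is a freebie, so R3C6 = 4.
Cage p is a single given cell, so R5C4 = 3.
Cage o is a single given cell; hence R5C6 = 5.
4 is placed in row 3, which forces R3C4 = 6.
Cage e's pair has product 24, which forces R4C4 = 4.
The 3 cells of cage m must have product 12, so R5C3 = 1.
Row 5 already has 1, leaving R5C5 = 6.
Column 4 already has 4; hence R6C4 = 5.
The 4 cells of cage g must have product 48, so R1C4 = 1.
Cage g has product 48, which forces R1C5 = 4.
Cage g needs product 48, leaving R2C3 = 6.
Column 4 already has 4, leaving R2C4 = 2.
2 is placed in row 2, which forces R2C6 = 3.
Row 3 already has 6; hence R3C1 = 5.
Row 3 already has 5; hence R3C2 = 2.
Row 3 now contains 2, leaving R3C3 = 3.
3 is placed in row 3, which forces R3C5 = 1.
The two cells of cage h must have product 30, leaving R4C1 = 6.
2 is placed in column 2; hence R4C2 = 5.
Column 3 already has 3, which forces R4C3 = 2.
Column 5 already has 1; hence R4C5 = 3.
Column 6 already has 3, so R4C6 = 1.
Row 5 already has 1, leaving R5C1 = 2.
2 is placed in column 2, leaving R5C2 = 4.
The two cells of cage b must have product 2, so R6C1 = 1.
Row 6 already has 5, leaving R6C3 = 4.
Column 5 already has 4, which forces R6C5 = 2.
Column 6 already has 3, so R6C6 = 6.
2 is placed in column 1, leaving R1C1 = 3.
Cage d needs product 360, so R1C2 = 6.
Column 3 already has 2, which forces R1C3 = 5.
Column 6 already has 3, so R1C6 = 2.
5 is placed in column 1, leaving R2C1 = 4.
Row 2 already has 3, leaving R2C5 = 5.
Row 6 already has 6; hence R6C2 = 3.
The full grid is 3 6 5 1 4 2 / 4 1 6 2 5 3 / 5 2 3 6 1 4 / 6 5 2 4 3 1 / 2 4 1 3 6 5 / 1 3 4 5 2 6.

5 2 3 6 1 4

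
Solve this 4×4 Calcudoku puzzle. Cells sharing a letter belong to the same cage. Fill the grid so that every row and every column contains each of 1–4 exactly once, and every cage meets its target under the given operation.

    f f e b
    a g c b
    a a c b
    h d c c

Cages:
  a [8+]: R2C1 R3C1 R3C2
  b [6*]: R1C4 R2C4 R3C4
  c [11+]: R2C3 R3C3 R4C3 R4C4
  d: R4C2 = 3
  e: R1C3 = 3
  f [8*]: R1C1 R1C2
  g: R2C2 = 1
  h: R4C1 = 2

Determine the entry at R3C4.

E is a freebie; hence R1C3 = 3.
G is a freebie, which forces R2C2 = 1.
Cage h is given, so R4C1 = 2.
D is a freebie, leaving R4C2 = 3.
Row 4 already has 3, leaving R4C4 = 4.
Column 1 already has 2; hence R1C1 = 4.
Cage f needs two cells with product 8; hence R1C2 = 2.
Row 1 already has 2; hence R1C4 = 1.
The 3 cells of cage a must have sum 8, which forces R2C1 = 3.
Row 2 now contains 3, so R2C4 = 2.
The 3 cells of cage a must have sum 8, which forces R3C1 = 1.
The 3 cells of cage a must have sum 8, leaving R3C2 = 4.
4 is placed in row 3, which forces R3C3 = 2.
Column 4 now contains 2; hence R3C4 = 3.
Row 4 now contains 4, which forces R4C3 = 1.
Row 2 already has 2, so R2C3 = 4.
The full grid is 4 2 3 1 / 3 1 4 2 / 1 4 2 3 / 2 3 1 4.

3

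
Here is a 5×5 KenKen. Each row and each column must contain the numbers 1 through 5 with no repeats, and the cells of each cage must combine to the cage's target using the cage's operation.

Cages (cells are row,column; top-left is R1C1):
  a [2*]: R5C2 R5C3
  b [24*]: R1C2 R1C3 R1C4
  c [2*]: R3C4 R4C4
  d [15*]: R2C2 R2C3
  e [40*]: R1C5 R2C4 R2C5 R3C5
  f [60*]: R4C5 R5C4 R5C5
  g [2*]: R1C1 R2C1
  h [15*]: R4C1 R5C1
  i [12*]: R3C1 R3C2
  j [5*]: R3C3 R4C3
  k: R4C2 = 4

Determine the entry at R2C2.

5

Cage k is given, which forces R4C2 = 4.
Cage i's pair has product 12, so R3C1 = 4.
4 is placed in column 2; hence R3C2 = 3.
3 is placed in column 2, which forces R1C2 = 2.
3 is placed in column 2, which forces R2C2 = 5.
Cage d needs two cells with product 15; hence R2C3 = 3.
2 is placed in column 2; hence R5C2 = 1.
1 is placed in row 5; hence R5C3 = 2.
Row 1 now contains 2, so R1C1 = 1.
3 is placed in column 3; hence R1C3 = 4.
Cage b needs product 24, which forces R1C4 = 3.
4 is placed in row 1; hence R1C5 = 5.
Cage g needs two cells with product 2, leaving R2C1 = 2.
Column 5 now contains 5, so R4C5 = 3.
Column 5 already has 3, so R5C5 = 4.
Cage e has product 40, so R2C4 = 4.
Column 5 now contains 4; hence R2C5 = 1.
Cage e needs product 40, which forces R3C5 = 2.
3 is placed in row 4, leaving R4C1 = 5.
5 is placed in row 4, which forces R4C3 = 1.
1 is placed in row 4; hence R4C4 = 2.
The two cells of cage h must have product 15, which forces R5C1 = 3.
Row 5 now contains 4, leaving R5C4 = 5.
Column 3 now contains 1; hence R3C3 = 5.
Row 3 now contains 2, leaving R3C4 = 1.
Completed grid: 1 2 4 3 5 / 2 5 3 4 1 / 4 3 5 1 2 / 5 4 1 2 3 / 3 1 2 5 4.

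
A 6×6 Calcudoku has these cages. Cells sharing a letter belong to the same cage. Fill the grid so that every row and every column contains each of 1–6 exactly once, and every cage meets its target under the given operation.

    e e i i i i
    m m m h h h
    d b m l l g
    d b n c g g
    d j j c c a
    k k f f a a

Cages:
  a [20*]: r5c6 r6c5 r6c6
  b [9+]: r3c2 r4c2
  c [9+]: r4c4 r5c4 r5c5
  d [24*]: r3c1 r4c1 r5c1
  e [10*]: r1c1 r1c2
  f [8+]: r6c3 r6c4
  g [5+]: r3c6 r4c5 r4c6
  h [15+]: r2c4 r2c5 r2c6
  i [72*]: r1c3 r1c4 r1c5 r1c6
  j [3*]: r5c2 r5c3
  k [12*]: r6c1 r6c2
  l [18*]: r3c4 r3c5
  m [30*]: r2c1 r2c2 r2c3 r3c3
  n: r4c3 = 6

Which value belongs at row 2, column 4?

N is a freebie; hence r4c3 = 6.
In column 3, 4 can only go at r1c3, so r1c3 = 4.
The only place for 5 in row 4 is r4c2.
Cage e's pair has product 10, leaving r1c1 = 5.
5 is placed in column 2, leaving r1c2 = 2.
5 is placed in column 2, so r3c2 = 4.
Row 3 needs a 5, and only r3c3 is open for it.
In row 4, 4 can only go at r4c1, so r4c1 = 4.
The 3 cells of cage d must have product 24; hence r3c1 = 1.
Row 3 now contains 1, which forces r3c6 = 2.
4 is placed in column 1, leaving r5c1 = 6.
4 is placed in column 1, leaving r6c1 = 2.
The two cells of cage k must have product 12, so r6c2 = 6.
Row 6 now contains 2; hence r6c3 = 3.
Row 6 now contains 6, which forces r6c4 = 5.
2 is placed in column 1, which forces r2c1 = 3.
Cage m has product 30, so r2c2 = 1.
The 4 cells of cage m must have product 30, which forces r2c3 = 2.
The 3 cells of cage c must have sum 9, which forces r4c4 = 3.
Cage g needs sum 5, so r4c5 = 2.
Cage g has sum 5, so r4c6 = 1.
The two cells of cage j must have product 3, so r5c2 = 3.
Column 3 now contains 3; hence r5c3 = 1.
2 is placed in column 5, which forces r5c5 = 4.
Cage a has product 20, so r5c6 = 5.
Column 5 already has 4, leaving r6c5 = 1.
1 is placed in column 6, which forces r6c6 = 4.
Cage i needs product 72, which forces r1c4 = 1.
Cage h has sum 15, so r2c4 = 4.
The 3 cells of cage h must have sum 15, leaving r2c5 = 5.
Column 6 now contains 4; hence r2c6 = 6.
Column 4 already has 3, which forces r3c4 = 6.
The two cells of cage l must have product 18, which forces r3c5 = 3.
4 is placed in row 5; hence r5c4 = 2.
3 is placed in column 5; hence r1c5 = 6.
6 is placed in column 6, leaving r1c6 = 3.
The full grid is 5 2 4 1 6 3 / 3 1 2 4 5 6 / 1 4 5 6 3 2 / 4 5 6 3 2 1 / 6 3 1 2 4 5 / 2 6 3 5 1 4.

4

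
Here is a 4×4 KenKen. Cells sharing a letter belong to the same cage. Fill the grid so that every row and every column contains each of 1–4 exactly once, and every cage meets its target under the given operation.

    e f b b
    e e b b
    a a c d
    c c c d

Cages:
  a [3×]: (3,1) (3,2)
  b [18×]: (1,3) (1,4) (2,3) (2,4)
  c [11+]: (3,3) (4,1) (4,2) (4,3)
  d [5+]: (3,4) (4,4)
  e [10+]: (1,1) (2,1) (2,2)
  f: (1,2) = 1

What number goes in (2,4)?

Cage f is a single given cell, so (1,2) = 1.
1 is placed in column 2, so (3,2) = 3.
The 3 cells of cage e must have sum 10, so (1,1) = 4.
Cage e has sum 10; hence (2,1) = 2.
Column 2 already has 3, so (2,2) = 4.
3 is placed in row 3, so (3,1) = 1.
1 is placed in column 1; hence (4,1) = 3.
Column 2 already has 4, leaving (4,2) = 2.
Cage c needs sum 11, which forces (3,3) = 2.
Cage d's pair has sum 5, which forces (3,4) = 4.
Cage c needs sum 11; hence (4,3) = 4.
Cage d needs two cells with sum 5, which forces (4,4) = 1.
2 is placed in column 3, which forces (1,3) = 3.
Cage b needs product 18; hence (1,4) = 2.
Cage b has product 18, so (2,3) = 1.
1 is placed in column 4, so (2,4) = 3.
The full grid is 4 1 3 2 / 2 4 1 3 / 1 3 2 4 / 3 2 4 1.

3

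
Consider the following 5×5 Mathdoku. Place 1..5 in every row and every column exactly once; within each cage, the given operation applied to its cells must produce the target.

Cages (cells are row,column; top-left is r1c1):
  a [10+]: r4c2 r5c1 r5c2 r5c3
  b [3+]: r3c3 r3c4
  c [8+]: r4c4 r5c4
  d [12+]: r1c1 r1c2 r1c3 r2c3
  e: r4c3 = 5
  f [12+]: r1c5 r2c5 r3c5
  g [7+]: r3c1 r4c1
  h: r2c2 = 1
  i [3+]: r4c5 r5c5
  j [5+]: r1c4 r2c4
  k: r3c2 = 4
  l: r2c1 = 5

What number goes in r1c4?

L is a freebie, which forces r2c1 = 5.
H is a freebie, leaving r2c2 = 1.
Cage k is given; hence r3c2 = 4.
Cage e is given, leaving r4c3 = 5.
Row 4 now contains 5; hence r4c4 = 3.
3 is placed in column 4, leaving r5c4 = 5.
The two cells of cage j must have sum 5, leaving r1c4 = 1.
Cage j's pair has sum 5, which forces r2c4 = 4.
4 is placed in row 2; hence r2c5 = 3.
Cage g's pair has sum 7, which forces r3c1 = 3.
1 is placed in column 4; hence r3c4 = 2.
3 is placed in column 5, which forces r3c5 = 5.
Cage g's pair has sum 7, leaving r4c1 = 4.
Row 4 already has 3; hence r4c2 = 2.
2 is placed in row 4, so r4c5 = 1.
Column 1 now contains 4, so r5c1 = 1.
Cage a needs sum 10, which forces r5c2 = 3.
1 is placed in row 5, leaving r5c3 = 4.
1 is placed in column 5, so r5c5 = 2.
Column 1 now contains 4, leaving r1c1 = 2.
3 is placed in column 2, so r1c2 = 5.
Cage d has sum 12, which forces r1c3 = 3.
Column 5 already has 5; hence r1c5 = 4.
Row 2 already has 3, so r2c3 = 2.
Row 3 already has 2, leaving r3c3 = 1.
Completed grid: 2 5 3 1 4 / 5 1 2 4 3 / 3 4 1 2 5 / 4 2 5 3 1 / 1 3 4 5 2.

1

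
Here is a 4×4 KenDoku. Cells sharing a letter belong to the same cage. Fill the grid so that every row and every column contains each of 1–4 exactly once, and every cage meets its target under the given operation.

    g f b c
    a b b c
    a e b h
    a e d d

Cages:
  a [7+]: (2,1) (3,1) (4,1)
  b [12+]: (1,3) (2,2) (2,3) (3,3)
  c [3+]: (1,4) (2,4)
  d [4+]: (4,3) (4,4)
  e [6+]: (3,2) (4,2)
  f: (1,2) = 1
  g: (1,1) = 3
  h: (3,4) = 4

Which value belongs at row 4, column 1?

Cage g is given; hence (1,1) = 3.
Cage f is a single given cell, so (1,2) = 1.
1 is placed in row 1, which forces (1,4) = 2.
Column 4 now contains 2; hence (2,4) = 1.
H is a freebie, which forces (3,4) = 4.
Column 4 now contains 1, which forces (4,4) = 3.
2 is placed in row 1, so (1,3) = 4.
Row 3 already has 4, which forces (3,2) = 2.
The two cells of cage e must have sum 6, which forces (4,2) = 4.
Row 4 now contains 3, leaving (4,3) = 1.
The 3 cells of cage a must have sum 7, which forces (2,1) = 4.
Column 2 now contains 4; hence (2,2) = 3.
Cage b has sum 12, leaving (2,3) = 2.
Row 3 now contains 2, which forces (3,1) = 1.
1 is placed in column 3; hence (3,3) = 3.
1 is placed in row 4, which forces (4,1) = 2.
Completed grid: 3 1 4 2 / 4 3 2 1 / 1 2 3 4 / 2 4 1 3.

2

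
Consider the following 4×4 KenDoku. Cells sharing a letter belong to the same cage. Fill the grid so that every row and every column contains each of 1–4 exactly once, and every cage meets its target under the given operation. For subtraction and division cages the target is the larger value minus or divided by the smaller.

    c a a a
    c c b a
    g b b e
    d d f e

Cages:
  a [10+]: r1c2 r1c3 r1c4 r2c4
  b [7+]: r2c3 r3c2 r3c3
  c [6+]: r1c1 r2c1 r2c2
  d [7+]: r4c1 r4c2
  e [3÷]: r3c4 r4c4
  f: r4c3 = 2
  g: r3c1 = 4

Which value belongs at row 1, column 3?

3

Cage g is given, so r3c1 = 4.
4 is placed in column 1, which forces r4c1 = 3.
Row 4 now contains 3; hence r4c2 = 4.
Cage f is a single given cell; hence r4c3 = 2.
Row 4 now contains 3, which forces r4c4 = 1.
The 3 cells of cage c must have sum 6, which forces r2c2 = 3.
Row 2 already has 3, leaving r2c3 = 4.
Row 2 now contains 4; hence r2c4 = 2.
3 is placed in column 2, which forces r3c2 = 2.
Cage b has sum 7; hence r3c3 = 1.
Column 4 now contains 1, which forces r3c4 = 3.
Cage c has sum 6, leaving r1c1 = 2.
2 is placed in column 2; hence r1c2 = 1.
Column 3 already has 1; hence r1c3 = 3.
Column 4 already has 3, which forces r1c4 = 4.
2 is placed in row 2, leaving r2c1 = 1.
Filled in: 2 1 3 4 / 1 3 4 2 / 4 2 1 3 / 3 4 2 1.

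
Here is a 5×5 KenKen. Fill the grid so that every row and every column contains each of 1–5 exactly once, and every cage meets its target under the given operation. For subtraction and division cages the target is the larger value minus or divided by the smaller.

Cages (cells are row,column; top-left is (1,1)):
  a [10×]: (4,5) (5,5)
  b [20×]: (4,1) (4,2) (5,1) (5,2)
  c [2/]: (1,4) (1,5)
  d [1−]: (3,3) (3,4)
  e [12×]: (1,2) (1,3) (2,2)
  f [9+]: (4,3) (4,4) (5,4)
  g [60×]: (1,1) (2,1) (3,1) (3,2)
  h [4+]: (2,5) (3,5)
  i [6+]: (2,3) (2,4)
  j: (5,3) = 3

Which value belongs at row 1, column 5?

Cage j is given, which forces (5,3) = 3.
The only place for 5 in row 1 is (1,1).
In row 1, 3 can only go at (1,2), so (1,2) = 3.
In row 4, 3 can only go at (4,4), so (4,4) = 3.
The only place for 4 in column 5 is (1,5).
The two cells of cage c must have quotient 2; hence (1,4) = 2.
Row 1 already has 2, which forces (1,3) = 1.
The 3 cells of cage e must have product 12, so (2,2) = 4.
The two cells of cage i must have sum 6, which forces (2,3) = 5.
Cage i needs two cells with sum 6; hence (2,4) = 1.
Row 2 already has 1, which forces (2,5) = 3.
3 is placed in column 5, leaving (3,5) = 1.
5 is placed in column 3; hence (4,3) = 2.
Row 4 already has 2, so (4,5) = 5.
Column 4 already has 1, which forces (5,4) = 4.
5 is placed in column 5, which forces (5,5) = 2.
Row 2 now contains 3, so (2,1) = 2.
The 4 cells of cage g must have product 60, so (3,1) = 3.
Row 3 now contains 1, so (3,2) = 2.
Column 3 already has 2, so (3,3) = 4.
4 is placed in column 4, which forces (3,4) = 5.
Cage b needs product 20, which forces (4,1) = 4.
Row 4 now contains 5, leaving (4,2) = 1.
Row 5 now contains 2; hence (5,1) = 1.
Cage b needs product 20, so (5,2) = 5.
The full grid is 5 3 1 2 4 / 2 4 5 1 3 / 3 2 4 5 1 / 4 1 2 3 5 / 1 5 3 4 2.

4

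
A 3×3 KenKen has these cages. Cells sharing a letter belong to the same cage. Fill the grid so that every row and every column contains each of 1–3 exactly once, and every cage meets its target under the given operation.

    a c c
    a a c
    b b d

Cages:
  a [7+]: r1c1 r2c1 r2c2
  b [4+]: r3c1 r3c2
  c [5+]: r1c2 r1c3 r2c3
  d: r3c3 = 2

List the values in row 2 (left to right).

Cage d is given, leaving r3c3 = 2.
Cage c needs sum 5, which forces r1c2 = 1.
Cage c needs sum 5, so r1c3 = 3.
2 is placed in column 3, leaving r2c3 = 1.
1 is placed in column 2; hence r3c2 = 3.
3 is placed in row 1, which forces r1c1 = 2.
Row 2 now contains 1; hence r2c1 = 3.
3 is placed in column 2, so r2c2 = 2.
Row 3 now contains 3, leaving r3c1 = 1.
Completed grid: 2 1 3 / 3 2 1 / 1 3 2.

3 2 1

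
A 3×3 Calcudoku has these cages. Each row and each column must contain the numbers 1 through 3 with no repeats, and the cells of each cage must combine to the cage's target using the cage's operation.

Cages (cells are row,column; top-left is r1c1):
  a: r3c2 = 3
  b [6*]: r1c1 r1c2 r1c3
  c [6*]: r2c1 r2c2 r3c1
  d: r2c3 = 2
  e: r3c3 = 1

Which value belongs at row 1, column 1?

1

D is a freebie, which forces r2c3 = 2.
A is a freebie, so r3c2 = 3.
E is a freebie, so r3c3 = 1.
1 is placed in column 3; hence r1c3 = 3.
Cage c has product 6; hence r2c1 = 3.
Column 2 already has 3, leaving r2c2 = 1.
1 is placed in row 3, leaving r3c1 = 2.
2 is placed in column 1, so r1c1 = 1.
1 is placed in column 2; hence r1c2 = 2.
Filled in: 1 2 3 / 3 1 2 / 2 3 1.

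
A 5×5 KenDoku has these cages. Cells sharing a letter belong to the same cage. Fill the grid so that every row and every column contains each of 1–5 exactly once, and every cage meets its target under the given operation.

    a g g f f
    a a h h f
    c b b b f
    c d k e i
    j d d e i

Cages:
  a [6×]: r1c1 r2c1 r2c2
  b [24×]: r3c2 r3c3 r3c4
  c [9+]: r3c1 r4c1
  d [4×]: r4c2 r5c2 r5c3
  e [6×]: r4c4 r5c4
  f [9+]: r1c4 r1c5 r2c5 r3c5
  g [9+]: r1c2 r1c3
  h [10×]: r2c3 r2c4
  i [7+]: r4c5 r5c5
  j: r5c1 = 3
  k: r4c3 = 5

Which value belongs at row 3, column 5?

1

K is a freebie; hence r4c3 = 5.
Cage j is given, so r5c1 = 3.
Row 5 already has 3, which forces r5c4 = 2.
The two cells of cage g must have sum 9, leaving r1c2 = 5.
Column 3 already has 5; hence r1c3 = 4.
Cage a has product 6, which forces r2c2 = 3.
Column 3 already has 5, which forces r2c3 = 2.
2 is placed in column 4, which forces r2c4 = 5.
Cage c needs two cells with sum 9, so r3c1 = 5.
Column 3 now contains 2, leaving r3c3 = 3.
Row 3 already has 3, which forces r3c4 = 4.
5 is placed in row 4; hence r4c1 = 4.
Cage d needs product 4; hence r4c2 = 1.
2 is placed in column 4, which forces r4c4 = 3.
Row 4 now contains 3; hence r4c5 = 2.
Cage d has product 4; hence r5c2 = 4.
Row 5 now contains 2, so r5c3 = 1.
Row 5 already has 4, leaving r5c5 = 5.
Cage a needs product 6, so r1c1 = 2.
Column 4 now contains 3, so r1c4 = 1.
Cage f needs sum 9, leaving r1c5 = 3.
2 is placed in row 2, so r2c1 = 1.
Cage f needs sum 9, so r2c5 = 4.
Row 3 already has 4, which forces r3c2 = 2.
Column 5 now contains 2, which forces r3c5 = 1.
Completed grid: 2 5 4 1 3 / 1 3 2 5 4 / 5 2 3 4 1 / 4 1 5 3 2 / 3 4 1 2 5.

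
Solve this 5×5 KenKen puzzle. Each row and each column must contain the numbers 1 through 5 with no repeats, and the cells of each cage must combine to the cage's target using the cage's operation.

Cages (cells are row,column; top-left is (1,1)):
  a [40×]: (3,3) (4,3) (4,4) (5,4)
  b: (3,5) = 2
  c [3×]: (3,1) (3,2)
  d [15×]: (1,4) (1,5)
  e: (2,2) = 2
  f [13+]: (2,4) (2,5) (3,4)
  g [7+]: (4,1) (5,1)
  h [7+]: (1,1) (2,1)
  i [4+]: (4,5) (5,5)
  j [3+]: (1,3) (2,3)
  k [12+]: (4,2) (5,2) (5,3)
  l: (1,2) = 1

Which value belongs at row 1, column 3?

Cage l is given; hence (1,2) = 1.
Row 1 already has 1, leaving (1,3) = 2.
Cage e is given; hence (2,2) = 2.
Column 3 now contains 2, so (2,3) = 1.
1 is placed in column 2; hence (3,2) = 3.
B is a freebie, leaving (3,5) = 2.
Row 3 now contains 3, so (3,1) = 1.
Cage k has sum 12, leaving (5,3) = 3.
Row 5 now contains 3; hence (5,5) = 1.
Cage a has product 40, which forces (4,4) = 1.
Column 5 now contains 1, which forces (4,5) = 3.
1 is placed in row 5; hence (5,4) = 2.
Cage d needs two cells with product 15, which forces (1,4) = 3.
3 is placed in column 5, which forces (1,5) = 5.
Column 4 now contains 3, leaving (2,4) = 5.
Column 5 now contains 5, so (2,5) = 4.
Column 4 now contains 5, so (3,4) = 4.
The two cells of cage g must have sum 7, leaving (4,1) = 2.
The two cells of cage g must have sum 7; hence (5,1) = 5.
Row 5 now contains 5, leaving (5,2) = 4.
Row 1 now contains 3, which forces (1,1) = 4.
Row 2 now contains 4, leaving (2,1) = 3.
4 is placed in row 3, which forces (3,3) = 5.
4 is placed in column 2, leaving (4,2) = 5.
The 4 cells of cage a must have product 40, so (4,3) = 4.
Filled in: 4 1 2 3 5 / 3 2 1 5 4 / 1 3 5 4 2 / 2 5 4 1 3 / 5 4 3 2 1.

2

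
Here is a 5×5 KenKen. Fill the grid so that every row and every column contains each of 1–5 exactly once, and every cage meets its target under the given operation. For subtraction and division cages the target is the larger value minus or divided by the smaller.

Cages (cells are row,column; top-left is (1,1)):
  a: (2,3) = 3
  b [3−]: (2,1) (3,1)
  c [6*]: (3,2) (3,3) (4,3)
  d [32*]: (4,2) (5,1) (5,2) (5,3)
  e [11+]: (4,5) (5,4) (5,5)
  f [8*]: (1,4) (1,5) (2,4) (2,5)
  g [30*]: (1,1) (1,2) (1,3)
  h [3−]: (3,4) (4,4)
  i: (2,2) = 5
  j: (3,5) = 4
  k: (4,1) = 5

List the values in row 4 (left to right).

Cage i is a single given cell, leaving (2,2) = 5.
A is a freebie, so (2,3) = 3.
Cage j is given, leaving (3,5) = 4.
K is a freebie, so (4,1) = 5.
Cage d needs product 32, leaving (4,2) = 4.
Cage g needs product 30; hence (1,3) = 5.
Cage b's pair has difference 3, so (2,1) = 4.
Row 2 now contains 4; hence (2,4) = 1.
1 is placed in row 2; hence (2,5) = 2.
The two cells of cage b must have difference 3, so (3,1) = 1.
Cage c needs product 6, so (3,2) = 3.
Row 3 now contains 1, so (3,3) = 2.
The two cells of cage h must have difference 3, so (3,4) = 5.
Column 3 already has 2, leaving (4,3) = 1.
The two cells of cage h must have difference 3; hence (4,4) = 2.
Column 5 already has 2; hence (4,5) = 3.
1 is placed in column 1, leaving (5,1) = 2.
2 is placed in row 5, which forces (5,2) = 1.
Column 3 already has 1, so (5,3) = 4.
Row 5 already has 4, so (5,4) = 3.
Cage e needs sum 11, so (5,5) = 5.
Column 1 already has 2, so (1,1) = 3.
Column 2 already has 3, leaving (1,2) = 2.
Column 4 now contains 1, leaving (1,4) = 4.
Column 5 already has 2; hence (1,5) = 1.
The full grid is 3 2 5 4 1 / 4 5 3 1 2 / 1 3 2 5 4 / 5 4 1 2 3 / 2 1 4 3 5.

5 4 1 2 3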